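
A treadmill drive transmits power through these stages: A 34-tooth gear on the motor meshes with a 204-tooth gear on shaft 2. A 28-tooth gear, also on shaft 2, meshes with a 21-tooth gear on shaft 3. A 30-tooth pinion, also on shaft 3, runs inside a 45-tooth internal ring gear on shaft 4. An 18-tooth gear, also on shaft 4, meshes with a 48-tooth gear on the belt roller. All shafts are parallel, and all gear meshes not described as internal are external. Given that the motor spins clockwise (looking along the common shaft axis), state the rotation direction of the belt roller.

the motor → shaft 2: external mesh, 1 reversal → CCW.
shaft 2 → shaft 3: external mesh, 1 reversal → CW.
shaft 3 → shaft 4: internal mesh, same direction → CW.
shaft 4 → the belt roller: external mesh, 1 reversal → CCW.
3 reversals in total — an odd number — so the belt roller turns opposite to the motor.

counterclockwise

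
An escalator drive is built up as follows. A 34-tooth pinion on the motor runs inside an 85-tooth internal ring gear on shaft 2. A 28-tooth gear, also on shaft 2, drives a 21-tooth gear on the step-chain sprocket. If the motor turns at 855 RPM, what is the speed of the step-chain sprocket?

the motor → shaft 2 (internal gear, 85/34): 855 ÷ 2.5 = 342 RPM
shaft 2 → the step-chain sprocket (gear mesh, 21/28): 342 ÷ 0.75 = 456 RPM

456 RPM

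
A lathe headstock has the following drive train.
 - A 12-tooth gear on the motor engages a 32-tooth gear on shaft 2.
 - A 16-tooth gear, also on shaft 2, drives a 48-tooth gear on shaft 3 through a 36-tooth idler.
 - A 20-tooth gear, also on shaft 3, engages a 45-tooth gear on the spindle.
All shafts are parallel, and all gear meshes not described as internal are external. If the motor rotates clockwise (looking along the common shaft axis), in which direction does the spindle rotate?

clockwise

the motor → shaft 2: external mesh, 1 reversal → CCW.
shaft 2 → shaft 3: driver → idler → driven is 2 external meshes, 2 reversals → CCW.
shaft 3 → the spindle: external mesh, 1 reversal → CW.
4 reversals in total — an even number — so the spindle turns the same way as the motor.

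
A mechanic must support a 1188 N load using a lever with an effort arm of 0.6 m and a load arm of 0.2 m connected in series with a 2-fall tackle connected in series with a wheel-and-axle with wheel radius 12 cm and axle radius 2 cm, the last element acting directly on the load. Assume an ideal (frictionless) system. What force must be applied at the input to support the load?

33 N

Lever MA = effort arm / load arm = 0.6/0.2 = 3.
Block-and-tackle MA = number of supporting rope parts = 2.
Wheel-and-axle MA = R/r = 12/2 = 6.
Combined ideal MA = 3 × 2 × 6 = 36.
Effort = load / MA = 1188 / 36 = 33 N.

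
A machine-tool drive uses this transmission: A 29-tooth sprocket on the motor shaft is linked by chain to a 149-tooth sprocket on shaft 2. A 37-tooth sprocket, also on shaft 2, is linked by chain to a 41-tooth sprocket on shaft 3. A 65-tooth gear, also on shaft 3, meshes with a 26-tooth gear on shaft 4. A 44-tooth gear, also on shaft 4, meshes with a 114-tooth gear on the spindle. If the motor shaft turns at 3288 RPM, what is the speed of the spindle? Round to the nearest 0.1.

557.2 RPM

the motor shaft → shaft 2 (chain, 149/29): 3288 ÷ 5.1379 = 639.95 RPM
shaft 2 → shaft 3 (chain, 41/37): 639.95 ÷ 1.1081 = 577.51 RPM
shaft 3 → shaft 4 (gear mesh, 26/65): 577.51 ÷ 0.4 = 1443.8 RPM
shaft 4 → the spindle (gear mesh, 114/44): 1443.8 ÷ 2.5909 = 557.25 RPM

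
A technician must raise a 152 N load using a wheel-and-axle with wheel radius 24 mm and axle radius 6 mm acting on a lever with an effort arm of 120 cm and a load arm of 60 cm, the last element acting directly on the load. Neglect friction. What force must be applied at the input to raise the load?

Wheel-and-axle MA = R/r = 24/6 = 4.
Lever MA = effort arm / load arm = 120/60 = 2.
Combined ideal MA = 4 × 2 = 8.
Effort = load / MA = 152 / 8 = 19 N.

19 N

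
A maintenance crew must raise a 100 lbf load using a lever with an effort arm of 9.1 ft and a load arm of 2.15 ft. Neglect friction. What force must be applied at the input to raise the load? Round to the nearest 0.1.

23.6 lbf

Lever MA = effort arm / load arm = 9.1/2.15 = 4.2326.
Effort = load / MA = 100 / 4.2326 = 23.626 lbf.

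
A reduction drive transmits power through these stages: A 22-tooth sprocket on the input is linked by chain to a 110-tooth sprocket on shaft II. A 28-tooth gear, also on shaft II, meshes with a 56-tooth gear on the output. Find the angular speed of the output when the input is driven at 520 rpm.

52 rpm

the input → shaft II (chain, 110/22): 520 ÷ 5 = 104 rpm
shaft II → the output (gear mesh, 56/28): 104 ÷ 2 = 52 rpm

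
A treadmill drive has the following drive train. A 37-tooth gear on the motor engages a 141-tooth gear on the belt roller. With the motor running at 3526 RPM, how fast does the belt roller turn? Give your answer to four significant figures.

the motor → the belt roller (gear mesh, 141/37): 3526 ÷ 3.8108 = 925.26 RPM

925.3 RPM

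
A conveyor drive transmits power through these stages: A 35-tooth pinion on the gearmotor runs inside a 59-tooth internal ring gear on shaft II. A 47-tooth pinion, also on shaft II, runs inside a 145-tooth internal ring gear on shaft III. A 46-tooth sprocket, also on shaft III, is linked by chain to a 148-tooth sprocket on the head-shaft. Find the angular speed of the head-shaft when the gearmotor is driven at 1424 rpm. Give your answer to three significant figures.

the gearmotor → shaft II (internal gear, 59/35): 1424 ÷ 1.6857 = 844.75 rpm
shaft II → shaft III (internal gear, 145/47): 844.75 ÷ 3.0851 = 273.81 rpm
shaft III → the head-shaft (chain, 148/46): 273.81 ÷ 3.2174 = 85.104 rpm

85.1 rpm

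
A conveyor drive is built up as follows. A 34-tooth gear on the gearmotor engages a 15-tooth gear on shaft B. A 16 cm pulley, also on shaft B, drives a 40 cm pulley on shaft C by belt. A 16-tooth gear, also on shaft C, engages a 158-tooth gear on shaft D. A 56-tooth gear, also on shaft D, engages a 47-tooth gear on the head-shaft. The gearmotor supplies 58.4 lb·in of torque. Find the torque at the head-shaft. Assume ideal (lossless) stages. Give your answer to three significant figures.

gear mesh 15/34 = 0.44118 → τ = 58.4·0.44118 = 25.765 lb·in
belt 40/16 = 2.5 → τ = 25.765·2.5 = 64.412 lb·in
gear mesh 158/16 = 9.875 → τ = 64.412·9.875 = 636.07 lb·in
gear mesh 47/56 = 0.83929 → τ = 636.07·0.83929 = 533.84 lb·in

534 lb·in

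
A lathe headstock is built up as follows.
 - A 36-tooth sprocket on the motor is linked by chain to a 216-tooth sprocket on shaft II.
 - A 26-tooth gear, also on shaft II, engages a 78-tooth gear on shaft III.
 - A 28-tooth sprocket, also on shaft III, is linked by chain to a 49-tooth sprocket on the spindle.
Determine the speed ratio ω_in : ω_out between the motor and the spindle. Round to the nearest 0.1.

Each stage contributes driven/driver: chain 216/36 = 6, gear mesh 78/26 = 3, chain 49/28 = 1.75.
Overall: 6 × 3 × 1.75 = 31.5.

31.5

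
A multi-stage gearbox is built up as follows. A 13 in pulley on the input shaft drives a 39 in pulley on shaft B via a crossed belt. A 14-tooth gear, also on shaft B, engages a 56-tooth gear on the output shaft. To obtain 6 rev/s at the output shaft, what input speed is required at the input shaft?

Overall ratio R = 3 × 4 = 12.
Required input speed = output speed × R = 6 × 12 = 72 rev/s.

72 rev/s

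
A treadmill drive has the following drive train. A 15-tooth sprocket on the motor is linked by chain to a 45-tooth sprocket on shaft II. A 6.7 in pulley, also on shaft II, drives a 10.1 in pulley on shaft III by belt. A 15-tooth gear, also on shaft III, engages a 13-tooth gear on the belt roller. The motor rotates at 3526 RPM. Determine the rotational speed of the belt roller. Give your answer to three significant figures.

900 RPM

Chain: ratio = 45/15 = 3, so shaft II turns at 3526 / 3 = 1175.3 RPM.
Belt: ratio = 10.1/6.7 = 1.5075, so shaft III turns at 1175.3 / 1.5075 = 779.68 RPM.
Gear mesh: ratio = 13/15 = 0.86667, so the belt roller turns at 779.68 / 0.86667 = 899.63 RPM.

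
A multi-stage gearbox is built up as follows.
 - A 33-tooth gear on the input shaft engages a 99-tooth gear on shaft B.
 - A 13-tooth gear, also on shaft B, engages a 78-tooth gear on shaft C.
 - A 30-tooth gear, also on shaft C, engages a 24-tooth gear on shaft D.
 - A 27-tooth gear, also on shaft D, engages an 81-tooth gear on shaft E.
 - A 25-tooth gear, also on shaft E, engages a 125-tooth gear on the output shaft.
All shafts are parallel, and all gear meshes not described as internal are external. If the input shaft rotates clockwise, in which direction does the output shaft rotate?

the input shaft → shaft B: external mesh, 1 reversal → CCW.
shaft B → shaft C: external mesh, 1 reversal → CW.
shaft C → shaft D: external mesh, 1 reversal → CCW.
shaft D → shaft E: external mesh, 1 reversal → CW.
shaft E → the output shaft: external mesh, 1 reversal → CCW.
5 reversals in total — an odd number — so the output shaft turns opposite to the input shaft.

counterclockwise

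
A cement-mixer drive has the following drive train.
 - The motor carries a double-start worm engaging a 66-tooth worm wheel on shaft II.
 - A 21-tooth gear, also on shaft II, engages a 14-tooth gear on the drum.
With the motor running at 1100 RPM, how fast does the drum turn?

worm 66/2 = 33 → 1100/33 = 33.333 RPM
gear mesh 14/21 = 0.66667 → 33.333/0.66667 = 50 RPM

50 RPM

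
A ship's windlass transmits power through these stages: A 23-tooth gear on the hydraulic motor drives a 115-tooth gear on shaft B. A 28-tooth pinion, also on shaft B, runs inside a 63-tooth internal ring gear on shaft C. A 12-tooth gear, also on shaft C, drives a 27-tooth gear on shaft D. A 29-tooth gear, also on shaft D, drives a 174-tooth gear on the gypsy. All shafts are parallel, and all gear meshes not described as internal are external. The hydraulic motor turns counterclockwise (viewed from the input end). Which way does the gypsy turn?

the hydraulic motor → shaft B: external mesh, 1 reversal → CW.
shaft B → shaft C: internal mesh, same direction → CW.
shaft C → shaft D: external mesh, 1 reversal → CCW.
shaft D → the gypsy: external mesh, 1 reversal → CW.
3 reversals in total — an odd number — so the gypsy turns opposite to the hydraulic motor.

clockwise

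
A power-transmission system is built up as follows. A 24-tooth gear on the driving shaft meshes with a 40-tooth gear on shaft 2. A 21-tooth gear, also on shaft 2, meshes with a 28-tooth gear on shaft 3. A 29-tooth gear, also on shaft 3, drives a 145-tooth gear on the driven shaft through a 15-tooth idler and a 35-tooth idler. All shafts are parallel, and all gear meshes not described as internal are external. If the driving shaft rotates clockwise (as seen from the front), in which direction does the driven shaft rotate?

counterclockwise

the driving shaft → shaft 2: external mesh, 1 reversal → CCW.
shaft 2 → shaft 3: external mesh, 1 reversal → CW.
shaft 3 → the driven shaft: driver → idler → idler → driven is 3 external meshes, 3 reversals → CCW.
5 reversals in total — an odd number — so the driven shaft turns opposite to the driving shaft.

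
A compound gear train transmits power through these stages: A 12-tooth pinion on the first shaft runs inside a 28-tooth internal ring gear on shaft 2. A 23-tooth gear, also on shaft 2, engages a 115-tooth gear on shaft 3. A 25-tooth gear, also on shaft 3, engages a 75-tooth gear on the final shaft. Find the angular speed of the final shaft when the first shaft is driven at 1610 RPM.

46 RPM

the first shaft → shaft 2 (internal gear, 28/12): 1610 ÷ 2.3333 = 690 RPM
shaft 2 → shaft 3 (gear mesh, 115/23): 690 ÷ 5 = 138 RPM
shaft 3 → the final shaft (gear mesh, 75/25): 138 ÷ 3 = 46 RPM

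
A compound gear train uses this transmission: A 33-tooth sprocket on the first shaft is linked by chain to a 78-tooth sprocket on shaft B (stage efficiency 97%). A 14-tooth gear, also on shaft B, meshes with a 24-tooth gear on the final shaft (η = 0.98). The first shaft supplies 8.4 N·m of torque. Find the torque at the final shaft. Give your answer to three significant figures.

32.4 N·m

chain 78/33 = 2.3636 → τ = 8.4·2.3636·0.97 = 19.259 N·m
gear mesh 24/14 = 1.7143 → τ = 19.259·1.7143·0.98 = 32.355 N·m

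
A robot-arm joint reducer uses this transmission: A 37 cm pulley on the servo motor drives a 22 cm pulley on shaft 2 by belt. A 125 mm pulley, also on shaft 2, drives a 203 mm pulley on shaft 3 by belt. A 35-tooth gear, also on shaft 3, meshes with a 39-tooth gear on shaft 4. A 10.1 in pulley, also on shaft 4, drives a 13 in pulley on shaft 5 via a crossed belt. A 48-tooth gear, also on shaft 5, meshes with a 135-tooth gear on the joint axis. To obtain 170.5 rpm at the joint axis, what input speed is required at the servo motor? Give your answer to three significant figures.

Overall ratio R = 0.59459 × 1.624 × 1.1143 × 1.2871 × 2.8125 = 3.8951.
Required input speed = output speed × R = 170.5 × 3.8951 = 664.11 rpm.

664 rpm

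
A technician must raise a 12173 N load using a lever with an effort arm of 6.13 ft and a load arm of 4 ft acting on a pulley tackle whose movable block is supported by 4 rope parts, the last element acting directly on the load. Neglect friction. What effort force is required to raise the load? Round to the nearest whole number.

Lever MA = effort arm / load arm = 6.13/4 = 1.5325.
Block-and-tackle MA = number of supporting rope parts = 4.
Combined ideal MA = 1.5325 × 4 = 6.13.
Effort = load / MA = 12173 / 6.13 = 1985.8 N.

1986 N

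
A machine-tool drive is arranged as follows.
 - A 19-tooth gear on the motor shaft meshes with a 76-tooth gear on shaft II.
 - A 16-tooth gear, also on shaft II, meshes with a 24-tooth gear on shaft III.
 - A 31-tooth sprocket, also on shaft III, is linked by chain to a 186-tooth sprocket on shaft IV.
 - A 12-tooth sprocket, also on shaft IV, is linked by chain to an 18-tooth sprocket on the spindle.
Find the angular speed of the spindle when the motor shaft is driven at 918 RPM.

17 RPM

Gear mesh: ratio = 76/19 = 4, so shaft II turns at 918 / 4 = 229.5 RPM.
Gear mesh: ratio = 24/16 = 1.5, so shaft III turns at 229.5 / 1.5 = 153 RPM.
Chain: ratio = 186/31 = 6, so shaft IV turns at 153 / 6 = 25.5 RPM.
Chain: ratio = 18/12 = 1.5, so the spindle turns at 25.5 / 1.5 = 17 RPM.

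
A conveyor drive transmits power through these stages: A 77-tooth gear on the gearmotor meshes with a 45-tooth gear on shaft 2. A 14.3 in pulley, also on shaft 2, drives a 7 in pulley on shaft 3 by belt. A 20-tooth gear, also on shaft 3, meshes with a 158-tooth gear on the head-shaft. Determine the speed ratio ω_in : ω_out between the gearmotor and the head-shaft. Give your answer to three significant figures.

Each stage contributes driven/driver: gear mesh 45/77 = 0.58442, belt 7/14.3 = 0.48951, gear mesh 158/20 = 7.9.
Overall: 0.58442 × 0.48951 × 7.9 = 2.26.

2.26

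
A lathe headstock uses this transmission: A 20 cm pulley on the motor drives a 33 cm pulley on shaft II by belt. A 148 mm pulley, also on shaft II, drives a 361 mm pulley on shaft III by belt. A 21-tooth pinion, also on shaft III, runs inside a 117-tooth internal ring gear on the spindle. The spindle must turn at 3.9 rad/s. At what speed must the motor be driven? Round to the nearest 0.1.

Overall ratio R = 1.65 × 2.4392 × 5.5714 = 22.423.
Required input speed = output speed × R = 3.9 × 22.423 = 87.45 rad/s.

87.5 rad/s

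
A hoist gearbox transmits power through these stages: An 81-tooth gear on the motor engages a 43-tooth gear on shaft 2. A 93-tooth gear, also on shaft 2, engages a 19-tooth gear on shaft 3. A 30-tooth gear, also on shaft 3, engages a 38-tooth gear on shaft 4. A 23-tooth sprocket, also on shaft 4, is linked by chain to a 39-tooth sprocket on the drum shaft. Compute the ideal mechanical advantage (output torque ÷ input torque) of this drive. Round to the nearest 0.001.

Each stage contributes driven/driver: gear mesh 43/81 = 0.53086, gear mesh 19/93 = 0.2043, gear mesh 38/30 = 1.2667, chain 39/23 = 1.6957.
Overall: 0.53086 × 0.2043 × 1.2667 × 1.6957 = 0.23294.

0.233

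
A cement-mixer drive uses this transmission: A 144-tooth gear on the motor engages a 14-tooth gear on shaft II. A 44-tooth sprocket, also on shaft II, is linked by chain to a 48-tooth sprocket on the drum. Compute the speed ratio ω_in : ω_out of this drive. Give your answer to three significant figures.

0.106

Each stage contributes driven/driver: gear mesh 14/144 = 0.097222, chain 48/44 = 1.0909.
Overall: 0.097222 × 1.0909 = 0.10606.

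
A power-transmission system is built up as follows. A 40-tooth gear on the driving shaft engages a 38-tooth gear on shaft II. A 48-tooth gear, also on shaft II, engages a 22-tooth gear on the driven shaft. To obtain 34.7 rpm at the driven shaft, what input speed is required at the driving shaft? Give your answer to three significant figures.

Overall ratio R = 0.95 × 0.45833 = 0.43542.
Required input speed = output speed × R = 34.7 × 0.43542 = 15.109 rpm.

15.1 rpm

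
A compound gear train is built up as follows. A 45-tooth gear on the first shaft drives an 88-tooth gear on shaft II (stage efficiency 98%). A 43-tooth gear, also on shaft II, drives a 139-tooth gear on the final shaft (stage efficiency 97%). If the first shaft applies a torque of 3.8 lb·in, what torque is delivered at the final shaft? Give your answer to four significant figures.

22.83 lb·in

After the gear mesh (88/45): 3.8 × 1.9556 × 0.98 = 7.2825 lb·in
After the gear mesh (139/43): 7.2825 × 3.2326 × 0.97 = 22.835 lb·in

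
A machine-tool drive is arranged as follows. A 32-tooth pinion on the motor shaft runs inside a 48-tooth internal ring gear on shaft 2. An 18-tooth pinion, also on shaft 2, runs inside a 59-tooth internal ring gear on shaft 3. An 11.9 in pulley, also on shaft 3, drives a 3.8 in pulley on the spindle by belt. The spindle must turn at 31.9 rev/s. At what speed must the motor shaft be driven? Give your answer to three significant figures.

Overall ratio R = 1.5 × 3.2778 × 0.31933 = 1.57.
Required input speed = output speed × R = 31.9 × 1.57 = 50.084 rev/s.

50.1 rev/s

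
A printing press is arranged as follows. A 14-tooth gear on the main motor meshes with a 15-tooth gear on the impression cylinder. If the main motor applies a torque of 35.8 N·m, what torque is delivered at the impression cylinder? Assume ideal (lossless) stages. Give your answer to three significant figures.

After the gear mesh (15/14): 35.8 × 1.0714 = 38.357 N·m

38.4 N·m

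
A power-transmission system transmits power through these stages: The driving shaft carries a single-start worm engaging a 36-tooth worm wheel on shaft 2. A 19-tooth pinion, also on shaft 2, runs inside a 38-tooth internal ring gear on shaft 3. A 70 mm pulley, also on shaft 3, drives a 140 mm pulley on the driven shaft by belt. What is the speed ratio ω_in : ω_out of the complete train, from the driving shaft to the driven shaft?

Each stage contributes driven/driver: worm 36/1 = 36, internal gear 38/19 = 2, belt 140/70 = 2.
Overall: 36 × 2 × 2 = 144.

144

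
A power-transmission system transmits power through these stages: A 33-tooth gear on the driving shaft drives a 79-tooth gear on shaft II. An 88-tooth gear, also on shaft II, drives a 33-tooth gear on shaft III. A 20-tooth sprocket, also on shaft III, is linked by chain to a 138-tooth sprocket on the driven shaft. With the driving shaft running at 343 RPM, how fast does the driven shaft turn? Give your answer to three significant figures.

gear mesh 79/33 = 2.3939 → 343/2.3939 = 143.28 RPM
gear mesh 33/88 = 0.375 → 143.28/0.375 = 382.08 RPM
chain 138/20 = 6.9 → 382.08/6.9 = 55.373 RPM

55.4 RPM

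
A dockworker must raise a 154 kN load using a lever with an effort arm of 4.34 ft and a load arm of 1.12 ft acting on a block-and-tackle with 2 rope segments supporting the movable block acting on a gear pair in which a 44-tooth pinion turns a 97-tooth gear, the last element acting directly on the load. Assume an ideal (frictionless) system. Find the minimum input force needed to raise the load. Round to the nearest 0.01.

9.01 kN

Lever MA = effort arm / load arm = 4.34/1.12 = 3.875.
Block-and-tackle MA = number of supporting rope parts = 2.
Gear pair MA = 97/44 = 2.2045.
Combined ideal MA = 3.875 × 2 × 2.2045 = 17.085.
Effort = load / MA = 154 / 17.085 = 9.0136 kN.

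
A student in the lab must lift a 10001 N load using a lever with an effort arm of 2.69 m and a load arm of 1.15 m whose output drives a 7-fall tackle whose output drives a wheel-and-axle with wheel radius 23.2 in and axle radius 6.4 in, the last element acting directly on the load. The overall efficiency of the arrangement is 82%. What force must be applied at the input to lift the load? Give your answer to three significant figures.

Lever MA = effort arm / load arm = 2.69/1.15 = 2.3391.
Block-and-tackle MA = number of supporting rope parts = 7.
Wheel-and-axle MA = R/r = 23.2/6.4 = 3.625.
Combined ideal MA = 2.3391 × 7 × 3.625 = 59.355.
Actual MA = 59.355 × 0.82 = 48.671.
Effort = load / actual MA = 10001 / 48.671 = 205.48 N.

205 N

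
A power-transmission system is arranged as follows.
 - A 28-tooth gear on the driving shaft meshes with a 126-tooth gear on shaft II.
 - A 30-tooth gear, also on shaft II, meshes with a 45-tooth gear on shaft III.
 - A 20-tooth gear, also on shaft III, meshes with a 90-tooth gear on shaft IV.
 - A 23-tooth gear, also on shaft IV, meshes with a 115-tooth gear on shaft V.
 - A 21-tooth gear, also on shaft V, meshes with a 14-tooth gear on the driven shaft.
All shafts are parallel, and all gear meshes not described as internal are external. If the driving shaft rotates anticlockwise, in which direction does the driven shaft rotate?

clockwise

the driving shaft → shaft II: external mesh, 1 reversal → CW.
shaft II → shaft III: external mesh, 1 reversal → CCW.
shaft III → shaft IV: external mesh, 1 reversal → CW.
shaft IV → shaft V: external mesh, 1 reversal → CCW.
shaft V → the driven shaft: external mesh, 1 reversal → CW.
5 reversals in total — an odd number — so the driven shaft turns opposite to the driving shaft.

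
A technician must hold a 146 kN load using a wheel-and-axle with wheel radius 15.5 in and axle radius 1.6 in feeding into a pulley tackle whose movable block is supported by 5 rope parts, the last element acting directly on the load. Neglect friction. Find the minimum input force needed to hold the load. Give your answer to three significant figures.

3.01 kN

Wheel-and-axle MA = R/r = 15.5/1.6 = 9.6875.
Block-and-tackle MA = number of supporting rope parts = 5.
Combined ideal MA = 9.6875 × 5 = 48.438.
Effort = load / MA = 146 / 48.438 = 3.0142 kN.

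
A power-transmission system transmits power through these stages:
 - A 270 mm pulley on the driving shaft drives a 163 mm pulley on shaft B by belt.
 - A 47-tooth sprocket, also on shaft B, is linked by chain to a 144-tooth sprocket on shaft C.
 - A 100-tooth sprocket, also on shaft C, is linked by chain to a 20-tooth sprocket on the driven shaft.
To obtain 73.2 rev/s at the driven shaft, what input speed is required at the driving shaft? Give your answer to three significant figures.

Overall ratio R = 0.6037 × 3.0638 × 0.2 = 0.36993.
Required input speed = output speed × R = 73.2 × 0.36993 = 27.079 rev/s.

27.1 rev/s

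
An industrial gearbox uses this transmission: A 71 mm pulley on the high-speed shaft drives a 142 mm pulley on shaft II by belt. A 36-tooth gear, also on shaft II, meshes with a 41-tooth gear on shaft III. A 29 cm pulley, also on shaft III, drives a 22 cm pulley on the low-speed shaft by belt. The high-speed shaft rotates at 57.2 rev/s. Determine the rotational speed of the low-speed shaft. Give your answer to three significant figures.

33.1 rev/s

Belt: ratio = 142/71 = 2, so shaft II turns at 57.2 / 2 = 28.6 rev/s.
Gear mesh: ratio = 41/36 = 1.1389, so shaft III turns at 28.6 / 1.1389 = 25.112 rev/s.
Belt: ratio = 22/29 = 0.75862, so the low-speed shaft turns at 25.112 / 0.75862 = 33.102 rev/s.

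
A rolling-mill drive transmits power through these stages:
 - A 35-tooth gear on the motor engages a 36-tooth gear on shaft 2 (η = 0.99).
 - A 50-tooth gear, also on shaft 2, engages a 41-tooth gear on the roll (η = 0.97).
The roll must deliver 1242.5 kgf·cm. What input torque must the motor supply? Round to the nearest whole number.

1534 kgf·cm

Overall ratio R = 1.0286 × 0.82 = 0.84343; overall efficiency η = 0.99 × 0.97 = 0.9603.
Input torque = output torque / (R × η) = 1242.5 / (0.84343 × 0.9603) = 1534.1 kgf·cm.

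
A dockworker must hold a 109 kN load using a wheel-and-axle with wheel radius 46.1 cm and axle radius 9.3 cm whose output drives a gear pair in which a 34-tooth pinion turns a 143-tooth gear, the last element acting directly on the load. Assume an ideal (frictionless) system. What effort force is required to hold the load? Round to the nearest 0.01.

5.23 kN

Wheel-and-axle MA = R/r = 46.1/9.3 = 4.957.
Gear pair MA = 143/34 = 4.2059.
Combined ideal MA = 4.957 × 4.2059 = 20.849.
Effort = load / MA = 109 / 20.849 = 5.2282 kN.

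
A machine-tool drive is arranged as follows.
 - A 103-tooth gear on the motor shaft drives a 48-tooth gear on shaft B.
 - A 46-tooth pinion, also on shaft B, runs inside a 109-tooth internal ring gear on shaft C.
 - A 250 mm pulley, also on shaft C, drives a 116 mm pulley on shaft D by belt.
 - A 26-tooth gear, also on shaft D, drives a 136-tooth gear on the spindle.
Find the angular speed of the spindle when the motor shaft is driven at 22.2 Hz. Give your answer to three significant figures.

Gear mesh: ratio = 48/103 = 0.46602, so shaft B turns at 22.2 / 0.46602 = 47.637 Hz.
Internal gear: ratio = 109/46 = 2.3696, so shaft C turns at 47.637 / 2.3696 = 20.104 Hz.
Belt: ratio = 116/250 = 0.464, so shaft D turns at 20.104 / 0.464 = 43.327 Hz.
Gear mesh: ratio = 136/26 = 5.2308, so the spindle turns at 43.327 / 5.2308 = 8.2832 Hz.

8.28 Hz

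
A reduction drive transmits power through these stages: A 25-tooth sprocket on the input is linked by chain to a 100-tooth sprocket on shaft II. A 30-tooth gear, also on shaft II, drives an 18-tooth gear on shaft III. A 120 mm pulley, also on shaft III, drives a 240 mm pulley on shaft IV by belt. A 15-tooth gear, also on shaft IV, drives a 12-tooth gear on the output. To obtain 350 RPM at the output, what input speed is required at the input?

Overall ratio R = 4 × 0.6 × 2 × 0.8 = 3.84.
Required input speed = output speed × R = 350 × 3.84 = 1344 RPM.

1344 RPM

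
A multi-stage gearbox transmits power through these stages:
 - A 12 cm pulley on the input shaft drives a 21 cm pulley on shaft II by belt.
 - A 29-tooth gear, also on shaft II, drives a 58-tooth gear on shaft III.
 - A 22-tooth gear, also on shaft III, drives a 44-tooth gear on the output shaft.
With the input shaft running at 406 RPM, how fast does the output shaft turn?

the input shaft → shaft II (belt, 21/12): 406 ÷ 1.75 = 232 RPM
shaft II → shaft III (gear mesh, 58/29): 232 ÷ 2 = 116 RPM
shaft III → the output shaft (gear mesh, 44/22): 116 ÷ 2 = 58 RPM

58 RPM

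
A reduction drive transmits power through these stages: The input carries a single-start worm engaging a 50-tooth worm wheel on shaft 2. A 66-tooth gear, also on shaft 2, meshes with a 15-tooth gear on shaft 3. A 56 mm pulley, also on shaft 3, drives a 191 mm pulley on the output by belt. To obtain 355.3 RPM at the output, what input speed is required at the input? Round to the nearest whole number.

Overall ratio R = 50 × 0.22727 × 3.4107 = 38.758.
Required input speed = output speed × R = 355.3 × 38.758 = 13771 RPM.

13771 RPM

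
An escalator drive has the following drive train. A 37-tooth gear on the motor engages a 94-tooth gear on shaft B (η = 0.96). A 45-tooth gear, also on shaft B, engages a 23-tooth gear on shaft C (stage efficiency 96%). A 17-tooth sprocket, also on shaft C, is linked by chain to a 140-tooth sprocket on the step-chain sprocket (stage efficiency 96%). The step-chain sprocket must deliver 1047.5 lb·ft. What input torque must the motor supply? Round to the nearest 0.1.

110.7 lb·ft

Overall ratio R = 2.5405 × 0.51111 × 8.2353 = 10.694; overall efficiency η = 0.96 × 0.96 × 0.96 = 0.8847.
Input torque = output torque / (R × η) = 1047.5 / (10.694 × 0.8847) = 110.72 lb·ft.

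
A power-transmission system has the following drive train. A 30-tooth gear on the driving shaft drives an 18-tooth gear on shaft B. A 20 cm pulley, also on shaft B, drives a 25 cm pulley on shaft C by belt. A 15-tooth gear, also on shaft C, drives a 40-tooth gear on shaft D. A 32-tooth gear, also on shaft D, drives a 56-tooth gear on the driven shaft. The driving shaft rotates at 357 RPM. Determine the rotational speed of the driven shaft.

gear mesh 18/30 = 0.6 → 357/0.6 = 595 RPM
belt 25/20 = 1.25 → 595/1.25 = 476 RPM
gear mesh 40/15 = 2.6667 → 476/2.6667 = 178.5 RPM
gear mesh 56/32 = 1.75 → 178.5/1.75 = 102 RPM

102 RPM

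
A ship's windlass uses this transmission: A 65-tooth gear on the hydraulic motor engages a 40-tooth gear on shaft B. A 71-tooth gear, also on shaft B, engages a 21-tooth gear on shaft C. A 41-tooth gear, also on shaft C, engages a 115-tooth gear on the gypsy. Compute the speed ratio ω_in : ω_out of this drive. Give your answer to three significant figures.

0.511

Each stage contributes driven/driver: gear mesh 40/65 = 0.61538, gear mesh 21/71 = 0.29577, gear mesh 115/41 = 2.8049.
Overall: 0.61538 × 0.29577 × 2.8049 = 0.51053.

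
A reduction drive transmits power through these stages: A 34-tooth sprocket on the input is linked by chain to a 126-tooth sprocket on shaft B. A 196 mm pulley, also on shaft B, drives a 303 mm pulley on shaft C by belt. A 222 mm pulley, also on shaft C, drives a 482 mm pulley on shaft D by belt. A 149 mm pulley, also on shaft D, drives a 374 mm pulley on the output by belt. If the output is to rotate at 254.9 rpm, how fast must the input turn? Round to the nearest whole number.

7958 rpm

Overall ratio R = 3.7059 × 1.5459 × 2.1712 × 2.5101 = 31.222.
Required input speed = output speed × R = 254.9 × 31.222 = 7958.4 rpm.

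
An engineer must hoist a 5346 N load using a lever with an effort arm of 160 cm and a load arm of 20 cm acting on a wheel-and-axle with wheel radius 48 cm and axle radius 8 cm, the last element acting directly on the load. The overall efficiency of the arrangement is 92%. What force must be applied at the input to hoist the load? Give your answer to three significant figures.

121 N

Lever MA = effort arm / load arm = 160/20 = 8.
Wheel-and-axle MA = R/r = 48/8 = 6.
Combined ideal MA = 8 × 6 = 48.
Actual MA = 48 × 0.92 = 44.16.
Effort = load / actual MA = 5346 / 44.16 = 121.06 N.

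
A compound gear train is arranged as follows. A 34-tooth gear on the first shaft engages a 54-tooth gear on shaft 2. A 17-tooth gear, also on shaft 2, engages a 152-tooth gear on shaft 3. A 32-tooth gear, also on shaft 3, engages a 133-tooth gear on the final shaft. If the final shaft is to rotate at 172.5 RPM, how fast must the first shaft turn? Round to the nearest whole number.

10181 RPM

Overall ratio R = 1.5882 × 8.9412 × 4.1562 = 59.022.
Required input speed = output speed × R = 172.5 × 59.022 = 10181 RPM.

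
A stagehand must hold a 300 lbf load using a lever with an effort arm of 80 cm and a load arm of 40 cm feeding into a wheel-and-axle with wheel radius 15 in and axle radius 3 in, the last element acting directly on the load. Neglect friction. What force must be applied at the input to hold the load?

30 lbf

Lever MA = effort arm / load arm = 80/40 = 2.
Wheel-and-axle MA = R/r = 15/3 = 5.
Combined ideal MA = 2 × 5 = 10.
Effort = load / MA = 300 / 10 = 30 lbf.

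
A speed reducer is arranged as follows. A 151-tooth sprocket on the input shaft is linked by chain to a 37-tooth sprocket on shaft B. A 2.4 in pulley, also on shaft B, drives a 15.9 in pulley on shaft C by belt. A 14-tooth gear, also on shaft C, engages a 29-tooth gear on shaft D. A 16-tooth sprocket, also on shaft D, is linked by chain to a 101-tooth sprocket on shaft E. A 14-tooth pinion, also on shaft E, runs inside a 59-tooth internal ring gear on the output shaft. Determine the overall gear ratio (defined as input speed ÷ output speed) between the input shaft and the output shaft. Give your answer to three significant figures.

89.5

Each stage contributes driven/driver: chain 37/151 = 0.24503, belt 15.9/2.4 = 6.625, gear mesh 29/14 = 2.0714, chain 101/16 = 6.3125, internal gear 59/14 = 4.2143.
Overall: 0.24503 × 6.625 × 2.0714 × 6.3125 × 4.2143 = 89.455.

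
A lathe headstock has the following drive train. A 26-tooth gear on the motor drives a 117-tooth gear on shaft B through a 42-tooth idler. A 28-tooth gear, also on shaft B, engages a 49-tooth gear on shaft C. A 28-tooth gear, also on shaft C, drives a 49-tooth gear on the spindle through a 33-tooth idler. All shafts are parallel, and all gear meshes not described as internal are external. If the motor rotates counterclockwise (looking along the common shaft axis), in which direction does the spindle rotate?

the motor → shaft B: driver → idler → driven is 2 external meshes, 2 reversals → CCW.
shaft B → shaft C: external mesh, 1 reversal → CW.
shaft C → the spindle: driver → idler → driven is 2 external meshes, 2 reversals → CW.
5 reversals in total — an odd number — so the spindle turns opposite to the motor.

clockwise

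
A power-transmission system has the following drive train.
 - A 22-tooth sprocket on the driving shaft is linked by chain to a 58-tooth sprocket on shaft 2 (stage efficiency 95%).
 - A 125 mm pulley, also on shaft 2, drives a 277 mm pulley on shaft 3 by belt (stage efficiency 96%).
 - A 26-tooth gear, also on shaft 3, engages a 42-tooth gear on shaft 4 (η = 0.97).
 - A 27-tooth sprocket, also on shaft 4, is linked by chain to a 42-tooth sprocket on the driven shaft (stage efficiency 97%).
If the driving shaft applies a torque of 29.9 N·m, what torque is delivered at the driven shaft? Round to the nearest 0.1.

376.7 N·m

After the chain (58/22): 29.9 × 2.6364 × 0.95 = 74.886 N·m
After the belt (277/125): 74.886 × 2.216 × 0.96 = 159.31 N·m
After the gear mesh (42/26): 159.31 × 1.6154 × 0.97 = 249.63 N·m
After the chain (42/27): 249.63 × 1.5556 × 0.97 = 376.66 N·m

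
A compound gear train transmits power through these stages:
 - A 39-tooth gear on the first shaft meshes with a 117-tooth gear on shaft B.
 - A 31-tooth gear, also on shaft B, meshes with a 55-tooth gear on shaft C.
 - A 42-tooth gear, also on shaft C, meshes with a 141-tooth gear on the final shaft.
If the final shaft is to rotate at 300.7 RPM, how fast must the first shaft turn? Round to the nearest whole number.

5373 RPM

Overall ratio R = 3 × 1.7742 × 3.3571 = 17.869.
Required input speed = output speed × R = 300.7 × 17.869 = 5373.1 RPM.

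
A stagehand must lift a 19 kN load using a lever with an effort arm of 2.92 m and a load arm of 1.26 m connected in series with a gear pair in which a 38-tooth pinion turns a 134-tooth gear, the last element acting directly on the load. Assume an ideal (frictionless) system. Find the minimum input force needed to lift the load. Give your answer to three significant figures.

Lever MA = effort arm / load arm = 2.92/1.26 = 2.3175.
Gear pair MA = 134/38 = 3.5263.
Combined ideal MA = 2.3175 × 3.5263 = 8.1721.
Effort = load / MA = 19 / 8.1721 = 2.325 kN.

2.32 kN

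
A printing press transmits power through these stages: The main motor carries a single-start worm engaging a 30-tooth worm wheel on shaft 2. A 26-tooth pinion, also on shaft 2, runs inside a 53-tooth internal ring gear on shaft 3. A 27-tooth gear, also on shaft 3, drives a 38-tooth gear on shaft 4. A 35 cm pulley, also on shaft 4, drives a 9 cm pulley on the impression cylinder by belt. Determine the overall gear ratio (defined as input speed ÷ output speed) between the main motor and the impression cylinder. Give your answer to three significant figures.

Each stage contributes driven/driver: worm 30/1 = 30, internal gear 53/26 = 2.0385, gear mesh 38/27 = 1.4074, belt 9/35 = 0.25714.
Overall: 30 × 2.0385 × 1.4074 × 0.25714 = 22.132.

22.1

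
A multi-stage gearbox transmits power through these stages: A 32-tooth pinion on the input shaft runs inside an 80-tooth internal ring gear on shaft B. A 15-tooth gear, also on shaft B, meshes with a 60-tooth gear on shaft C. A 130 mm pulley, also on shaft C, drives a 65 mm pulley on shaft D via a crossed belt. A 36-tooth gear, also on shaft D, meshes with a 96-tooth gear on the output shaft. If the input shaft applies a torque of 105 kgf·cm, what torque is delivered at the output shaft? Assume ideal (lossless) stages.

1400 kgf·cm

After the internal gear (80/32): 105 × 2.5 = 262.5 kgf·cm
After the gear mesh (60/15): 262.5 × 4 = 1050 kgf·cm
After the belt (65/130): 1050 × 0.5 = 525 kgf·cm
After the gear mesh (96/36): 525 × 2.6667 = 1400 kgf·cm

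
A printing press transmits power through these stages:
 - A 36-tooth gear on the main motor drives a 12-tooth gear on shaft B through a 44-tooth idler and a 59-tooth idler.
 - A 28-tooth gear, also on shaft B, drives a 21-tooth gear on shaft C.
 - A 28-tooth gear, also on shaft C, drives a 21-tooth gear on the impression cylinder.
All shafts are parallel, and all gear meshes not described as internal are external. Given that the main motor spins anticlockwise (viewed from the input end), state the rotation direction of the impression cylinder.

clockwise

the main motor → shaft B: driver → idler → idler → driven is 3 external meshes, 3 reversals → CW.
shaft B → shaft C: external mesh, 1 reversal → CCW.
shaft C → the impression cylinder: external mesh, 1 reversal → CW.
5 reversals in total — an odd number — so the impression cylinder turns opposite to the main motor.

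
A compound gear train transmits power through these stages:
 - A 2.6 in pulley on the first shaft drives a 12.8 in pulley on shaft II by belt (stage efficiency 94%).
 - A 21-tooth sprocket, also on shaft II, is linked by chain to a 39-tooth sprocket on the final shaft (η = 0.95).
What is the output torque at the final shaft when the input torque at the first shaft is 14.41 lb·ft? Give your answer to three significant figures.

118 lb·ft

After the belt (12.8/2.6): 14.41 × 4.9231 × 0.94 = 66.685 lb·ft
After the chain (39/21): 66.685 × 1.8571 × 0.95 = 117.65 lb·ft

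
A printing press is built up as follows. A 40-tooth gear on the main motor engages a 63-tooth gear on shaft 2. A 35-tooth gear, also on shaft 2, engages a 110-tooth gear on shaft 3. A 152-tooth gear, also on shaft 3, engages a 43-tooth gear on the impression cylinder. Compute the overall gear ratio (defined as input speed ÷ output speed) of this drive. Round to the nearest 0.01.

Each stage contributes driven/driver: gear mesh 63/40 = 1.575, gear mesh 110/35 = 3.1429, gear mesh 43/152 = 0.28289.
Overall: 1.575 × 3.1429 × 0.28289 = 1.4003.

1.40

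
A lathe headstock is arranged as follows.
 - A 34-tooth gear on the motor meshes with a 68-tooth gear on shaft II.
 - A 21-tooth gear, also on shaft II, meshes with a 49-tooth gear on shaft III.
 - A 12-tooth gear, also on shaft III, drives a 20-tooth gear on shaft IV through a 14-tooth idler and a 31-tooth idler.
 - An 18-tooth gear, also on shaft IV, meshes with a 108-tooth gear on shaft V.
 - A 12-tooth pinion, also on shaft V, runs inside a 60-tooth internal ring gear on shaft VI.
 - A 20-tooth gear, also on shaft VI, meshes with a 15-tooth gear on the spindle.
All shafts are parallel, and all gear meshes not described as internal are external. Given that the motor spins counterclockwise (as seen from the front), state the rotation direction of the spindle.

clockwise

the motor → shaft II: external mesh, 1 reversal → CW.
shaft II → shaft III: external mesh, 1 reversal → CCW.
shaft III → shaft IV: driver → idler → idler → driven is 3 external meshes, 3 reversals → CW.
shaft IV → shaft V: external mesh, 1 reversal → CCW.
shaft V → shaft VI: internal mesh, same direction → CCW.
shaft VI → the spindle: external mesh, 1 reversal → CW.
7 reversals in total — an odd number — so the spindle turns opposite to the motor.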